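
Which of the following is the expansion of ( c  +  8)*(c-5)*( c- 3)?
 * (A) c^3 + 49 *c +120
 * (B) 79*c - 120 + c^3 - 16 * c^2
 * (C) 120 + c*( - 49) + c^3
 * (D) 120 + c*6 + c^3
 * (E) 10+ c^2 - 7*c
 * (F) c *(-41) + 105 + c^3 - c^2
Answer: C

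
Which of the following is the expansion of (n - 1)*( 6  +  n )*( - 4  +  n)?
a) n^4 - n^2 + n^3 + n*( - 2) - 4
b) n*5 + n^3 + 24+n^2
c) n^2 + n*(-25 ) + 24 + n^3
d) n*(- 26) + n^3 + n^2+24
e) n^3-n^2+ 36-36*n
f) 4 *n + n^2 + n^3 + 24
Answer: d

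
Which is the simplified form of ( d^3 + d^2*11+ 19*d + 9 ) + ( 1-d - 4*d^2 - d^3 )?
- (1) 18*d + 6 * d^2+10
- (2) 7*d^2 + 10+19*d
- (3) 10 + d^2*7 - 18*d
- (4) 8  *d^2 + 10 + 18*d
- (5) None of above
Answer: 5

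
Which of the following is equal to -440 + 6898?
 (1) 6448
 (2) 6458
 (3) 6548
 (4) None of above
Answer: 2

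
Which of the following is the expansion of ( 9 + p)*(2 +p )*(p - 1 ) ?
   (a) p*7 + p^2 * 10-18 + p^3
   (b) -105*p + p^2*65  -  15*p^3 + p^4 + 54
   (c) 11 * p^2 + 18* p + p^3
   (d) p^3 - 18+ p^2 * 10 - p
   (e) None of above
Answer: a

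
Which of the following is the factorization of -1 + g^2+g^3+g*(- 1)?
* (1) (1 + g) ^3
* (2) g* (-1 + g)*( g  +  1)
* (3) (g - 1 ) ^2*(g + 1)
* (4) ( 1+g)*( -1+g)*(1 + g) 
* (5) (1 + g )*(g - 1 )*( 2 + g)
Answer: 4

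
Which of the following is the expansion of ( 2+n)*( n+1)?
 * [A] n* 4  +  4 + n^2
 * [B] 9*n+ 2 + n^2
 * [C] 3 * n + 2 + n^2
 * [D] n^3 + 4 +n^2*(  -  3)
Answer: C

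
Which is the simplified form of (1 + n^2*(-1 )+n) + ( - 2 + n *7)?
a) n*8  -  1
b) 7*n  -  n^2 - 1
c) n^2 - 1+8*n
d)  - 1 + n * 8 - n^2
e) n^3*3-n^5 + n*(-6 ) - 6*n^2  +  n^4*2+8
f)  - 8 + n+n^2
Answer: d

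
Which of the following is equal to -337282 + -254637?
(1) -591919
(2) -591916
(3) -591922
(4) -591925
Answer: 1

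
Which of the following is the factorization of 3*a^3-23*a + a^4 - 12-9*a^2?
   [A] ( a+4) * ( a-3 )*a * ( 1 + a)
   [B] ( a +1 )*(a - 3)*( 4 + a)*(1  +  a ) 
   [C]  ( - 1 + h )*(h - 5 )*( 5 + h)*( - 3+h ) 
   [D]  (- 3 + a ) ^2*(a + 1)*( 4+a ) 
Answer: B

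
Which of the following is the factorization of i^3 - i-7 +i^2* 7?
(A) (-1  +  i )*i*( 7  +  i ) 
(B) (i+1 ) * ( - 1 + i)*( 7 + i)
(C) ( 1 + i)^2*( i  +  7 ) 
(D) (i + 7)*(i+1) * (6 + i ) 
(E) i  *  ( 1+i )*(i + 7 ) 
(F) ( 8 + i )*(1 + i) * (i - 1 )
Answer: B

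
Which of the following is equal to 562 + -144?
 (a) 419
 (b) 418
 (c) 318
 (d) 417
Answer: b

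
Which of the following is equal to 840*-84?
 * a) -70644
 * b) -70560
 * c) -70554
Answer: b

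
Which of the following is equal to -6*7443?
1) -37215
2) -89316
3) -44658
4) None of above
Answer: 3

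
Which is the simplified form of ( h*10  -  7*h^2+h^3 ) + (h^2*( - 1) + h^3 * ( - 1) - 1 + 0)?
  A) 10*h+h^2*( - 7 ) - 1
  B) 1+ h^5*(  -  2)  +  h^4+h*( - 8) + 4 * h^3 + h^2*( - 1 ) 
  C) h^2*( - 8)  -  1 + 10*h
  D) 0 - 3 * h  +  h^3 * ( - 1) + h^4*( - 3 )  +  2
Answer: C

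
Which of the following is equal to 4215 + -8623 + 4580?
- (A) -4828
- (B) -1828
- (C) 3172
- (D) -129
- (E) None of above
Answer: E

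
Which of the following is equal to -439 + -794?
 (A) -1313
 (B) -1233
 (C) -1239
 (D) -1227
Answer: B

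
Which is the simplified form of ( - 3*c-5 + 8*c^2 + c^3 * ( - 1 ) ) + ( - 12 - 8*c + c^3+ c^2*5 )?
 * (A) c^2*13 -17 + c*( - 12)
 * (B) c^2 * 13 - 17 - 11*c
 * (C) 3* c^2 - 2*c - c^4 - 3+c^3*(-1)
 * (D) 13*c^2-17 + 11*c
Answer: B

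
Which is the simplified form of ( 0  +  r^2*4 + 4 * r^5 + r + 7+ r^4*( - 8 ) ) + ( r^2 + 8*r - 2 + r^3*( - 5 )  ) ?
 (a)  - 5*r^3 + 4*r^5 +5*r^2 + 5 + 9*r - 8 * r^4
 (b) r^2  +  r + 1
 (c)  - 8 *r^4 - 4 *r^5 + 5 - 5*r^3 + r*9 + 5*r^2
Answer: a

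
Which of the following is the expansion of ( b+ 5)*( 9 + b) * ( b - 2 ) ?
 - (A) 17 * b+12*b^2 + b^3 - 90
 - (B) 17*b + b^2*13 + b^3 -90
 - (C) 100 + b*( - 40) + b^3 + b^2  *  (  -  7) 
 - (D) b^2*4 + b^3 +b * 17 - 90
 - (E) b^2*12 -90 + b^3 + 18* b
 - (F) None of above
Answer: A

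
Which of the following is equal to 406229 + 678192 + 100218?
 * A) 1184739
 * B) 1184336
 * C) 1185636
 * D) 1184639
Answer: D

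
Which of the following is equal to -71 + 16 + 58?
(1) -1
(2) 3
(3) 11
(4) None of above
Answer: 2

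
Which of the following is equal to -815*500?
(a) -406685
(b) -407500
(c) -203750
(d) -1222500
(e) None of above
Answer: b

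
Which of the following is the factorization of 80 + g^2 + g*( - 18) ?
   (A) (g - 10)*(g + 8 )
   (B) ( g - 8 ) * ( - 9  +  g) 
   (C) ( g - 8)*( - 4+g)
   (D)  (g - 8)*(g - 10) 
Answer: D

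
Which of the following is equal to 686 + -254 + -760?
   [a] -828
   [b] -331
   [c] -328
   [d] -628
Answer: c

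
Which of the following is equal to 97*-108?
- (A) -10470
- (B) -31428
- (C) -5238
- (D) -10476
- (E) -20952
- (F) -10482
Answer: D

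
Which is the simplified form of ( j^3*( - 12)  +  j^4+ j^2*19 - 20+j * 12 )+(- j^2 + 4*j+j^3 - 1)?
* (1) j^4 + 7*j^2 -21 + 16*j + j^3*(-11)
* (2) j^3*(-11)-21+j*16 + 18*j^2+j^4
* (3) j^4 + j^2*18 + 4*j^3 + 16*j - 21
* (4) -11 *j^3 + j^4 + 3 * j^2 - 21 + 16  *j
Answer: 2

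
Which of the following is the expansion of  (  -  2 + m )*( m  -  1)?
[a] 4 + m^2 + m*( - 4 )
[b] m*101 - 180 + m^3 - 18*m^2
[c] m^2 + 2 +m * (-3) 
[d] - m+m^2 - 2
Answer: c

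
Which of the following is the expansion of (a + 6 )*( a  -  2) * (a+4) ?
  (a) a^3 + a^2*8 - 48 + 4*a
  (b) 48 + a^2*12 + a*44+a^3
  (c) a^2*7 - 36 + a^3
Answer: a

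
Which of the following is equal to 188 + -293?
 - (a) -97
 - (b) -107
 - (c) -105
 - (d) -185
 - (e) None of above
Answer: c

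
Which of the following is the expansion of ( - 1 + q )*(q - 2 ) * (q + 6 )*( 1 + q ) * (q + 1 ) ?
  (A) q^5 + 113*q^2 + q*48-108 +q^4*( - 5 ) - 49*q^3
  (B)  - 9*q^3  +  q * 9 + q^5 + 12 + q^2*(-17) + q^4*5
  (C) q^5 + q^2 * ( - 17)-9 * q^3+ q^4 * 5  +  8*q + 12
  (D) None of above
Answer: C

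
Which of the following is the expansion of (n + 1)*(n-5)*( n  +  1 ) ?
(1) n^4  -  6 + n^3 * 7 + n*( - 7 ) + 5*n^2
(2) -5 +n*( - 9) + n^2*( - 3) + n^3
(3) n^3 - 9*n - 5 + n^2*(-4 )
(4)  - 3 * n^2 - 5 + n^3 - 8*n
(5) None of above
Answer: 2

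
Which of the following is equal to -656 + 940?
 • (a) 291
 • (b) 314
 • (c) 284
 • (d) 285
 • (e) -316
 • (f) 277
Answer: c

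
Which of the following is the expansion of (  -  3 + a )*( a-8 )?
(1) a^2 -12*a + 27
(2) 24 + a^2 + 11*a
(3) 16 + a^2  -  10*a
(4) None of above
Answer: 4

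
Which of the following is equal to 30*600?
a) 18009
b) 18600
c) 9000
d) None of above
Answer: d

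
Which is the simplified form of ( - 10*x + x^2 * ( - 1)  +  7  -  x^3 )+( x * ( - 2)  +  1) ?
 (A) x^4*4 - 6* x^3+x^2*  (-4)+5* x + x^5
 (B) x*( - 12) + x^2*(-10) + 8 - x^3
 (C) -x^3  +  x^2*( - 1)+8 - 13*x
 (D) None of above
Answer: D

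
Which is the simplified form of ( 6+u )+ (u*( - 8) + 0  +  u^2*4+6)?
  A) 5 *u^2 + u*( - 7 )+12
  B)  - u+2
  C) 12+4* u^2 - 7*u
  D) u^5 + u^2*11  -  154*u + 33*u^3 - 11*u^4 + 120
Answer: C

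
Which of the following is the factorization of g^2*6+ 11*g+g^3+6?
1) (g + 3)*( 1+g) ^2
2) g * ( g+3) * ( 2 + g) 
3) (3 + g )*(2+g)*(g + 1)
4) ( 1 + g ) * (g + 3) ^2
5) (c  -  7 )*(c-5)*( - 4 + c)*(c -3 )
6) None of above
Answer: 3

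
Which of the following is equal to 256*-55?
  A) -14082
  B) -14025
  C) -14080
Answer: C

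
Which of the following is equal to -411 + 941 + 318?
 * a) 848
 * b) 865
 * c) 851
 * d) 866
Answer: a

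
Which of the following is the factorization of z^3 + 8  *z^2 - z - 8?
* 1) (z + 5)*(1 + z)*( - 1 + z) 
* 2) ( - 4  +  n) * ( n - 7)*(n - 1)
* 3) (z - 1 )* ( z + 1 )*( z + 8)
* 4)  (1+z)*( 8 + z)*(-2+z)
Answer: 3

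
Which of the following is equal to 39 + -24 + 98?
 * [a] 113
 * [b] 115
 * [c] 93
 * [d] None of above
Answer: a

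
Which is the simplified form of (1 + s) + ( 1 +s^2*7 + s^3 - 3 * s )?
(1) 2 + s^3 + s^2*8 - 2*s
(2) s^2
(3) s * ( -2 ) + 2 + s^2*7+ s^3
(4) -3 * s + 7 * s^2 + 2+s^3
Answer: 3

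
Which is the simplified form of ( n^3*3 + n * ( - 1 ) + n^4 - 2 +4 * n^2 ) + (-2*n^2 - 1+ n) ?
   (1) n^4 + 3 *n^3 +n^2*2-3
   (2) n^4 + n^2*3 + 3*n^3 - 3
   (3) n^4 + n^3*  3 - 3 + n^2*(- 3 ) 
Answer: 1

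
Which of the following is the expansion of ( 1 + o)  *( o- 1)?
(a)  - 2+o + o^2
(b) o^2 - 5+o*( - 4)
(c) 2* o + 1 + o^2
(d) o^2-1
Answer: d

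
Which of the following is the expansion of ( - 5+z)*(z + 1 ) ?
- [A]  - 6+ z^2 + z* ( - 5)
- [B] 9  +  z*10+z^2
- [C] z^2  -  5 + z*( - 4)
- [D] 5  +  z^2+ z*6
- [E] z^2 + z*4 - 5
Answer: C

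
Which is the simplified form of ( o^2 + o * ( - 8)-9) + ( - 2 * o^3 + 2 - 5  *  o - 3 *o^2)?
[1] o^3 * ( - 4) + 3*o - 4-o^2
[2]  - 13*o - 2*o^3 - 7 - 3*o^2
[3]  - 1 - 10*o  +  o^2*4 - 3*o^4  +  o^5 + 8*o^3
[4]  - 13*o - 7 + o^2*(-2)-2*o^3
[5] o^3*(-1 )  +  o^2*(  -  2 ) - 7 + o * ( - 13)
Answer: 4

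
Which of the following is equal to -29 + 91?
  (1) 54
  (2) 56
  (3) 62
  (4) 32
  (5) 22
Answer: 3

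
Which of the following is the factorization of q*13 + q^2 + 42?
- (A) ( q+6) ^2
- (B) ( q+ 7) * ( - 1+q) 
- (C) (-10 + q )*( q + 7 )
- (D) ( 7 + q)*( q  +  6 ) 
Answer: D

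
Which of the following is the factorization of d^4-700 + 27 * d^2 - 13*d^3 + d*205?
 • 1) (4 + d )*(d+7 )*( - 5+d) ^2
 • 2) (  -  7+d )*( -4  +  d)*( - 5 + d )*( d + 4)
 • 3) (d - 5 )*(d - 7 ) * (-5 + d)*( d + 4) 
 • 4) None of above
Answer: 3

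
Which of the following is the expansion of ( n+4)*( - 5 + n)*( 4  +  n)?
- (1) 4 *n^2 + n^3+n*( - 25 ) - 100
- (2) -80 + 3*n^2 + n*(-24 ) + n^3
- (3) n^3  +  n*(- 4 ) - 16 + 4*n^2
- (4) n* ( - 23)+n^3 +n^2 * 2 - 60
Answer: 2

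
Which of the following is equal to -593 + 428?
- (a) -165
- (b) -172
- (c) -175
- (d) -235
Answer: a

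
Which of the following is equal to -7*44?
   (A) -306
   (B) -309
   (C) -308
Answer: C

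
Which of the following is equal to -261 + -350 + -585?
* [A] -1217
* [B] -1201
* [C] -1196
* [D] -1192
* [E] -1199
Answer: C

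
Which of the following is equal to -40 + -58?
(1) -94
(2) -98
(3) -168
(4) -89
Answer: 2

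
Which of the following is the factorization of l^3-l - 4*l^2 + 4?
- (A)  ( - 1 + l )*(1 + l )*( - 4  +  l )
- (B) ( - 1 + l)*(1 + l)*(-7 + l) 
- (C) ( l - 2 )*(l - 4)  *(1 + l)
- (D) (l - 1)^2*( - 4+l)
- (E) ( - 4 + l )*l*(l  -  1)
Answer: A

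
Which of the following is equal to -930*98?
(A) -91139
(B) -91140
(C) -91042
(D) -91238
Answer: B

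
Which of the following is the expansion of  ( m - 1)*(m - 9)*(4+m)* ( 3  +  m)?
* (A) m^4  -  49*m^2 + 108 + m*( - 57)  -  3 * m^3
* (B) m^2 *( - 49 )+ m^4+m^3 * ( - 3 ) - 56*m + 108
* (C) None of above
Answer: A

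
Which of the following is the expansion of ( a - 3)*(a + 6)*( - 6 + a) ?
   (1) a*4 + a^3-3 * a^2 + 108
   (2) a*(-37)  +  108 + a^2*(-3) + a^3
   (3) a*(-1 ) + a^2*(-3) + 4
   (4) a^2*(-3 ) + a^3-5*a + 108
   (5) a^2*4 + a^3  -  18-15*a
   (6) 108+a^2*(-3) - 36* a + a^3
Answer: 6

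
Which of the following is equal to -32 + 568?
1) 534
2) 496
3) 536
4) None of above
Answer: 3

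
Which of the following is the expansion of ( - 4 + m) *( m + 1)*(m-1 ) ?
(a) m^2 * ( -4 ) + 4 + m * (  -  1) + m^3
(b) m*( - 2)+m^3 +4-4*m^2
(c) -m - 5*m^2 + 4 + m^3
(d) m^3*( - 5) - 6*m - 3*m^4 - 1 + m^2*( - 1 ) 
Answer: a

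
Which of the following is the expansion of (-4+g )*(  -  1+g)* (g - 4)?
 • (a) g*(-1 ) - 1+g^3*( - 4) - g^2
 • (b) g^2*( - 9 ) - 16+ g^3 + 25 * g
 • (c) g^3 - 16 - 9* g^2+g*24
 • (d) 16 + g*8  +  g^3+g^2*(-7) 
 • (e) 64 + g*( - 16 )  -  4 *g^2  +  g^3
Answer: c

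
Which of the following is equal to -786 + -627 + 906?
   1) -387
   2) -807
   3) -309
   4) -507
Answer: 4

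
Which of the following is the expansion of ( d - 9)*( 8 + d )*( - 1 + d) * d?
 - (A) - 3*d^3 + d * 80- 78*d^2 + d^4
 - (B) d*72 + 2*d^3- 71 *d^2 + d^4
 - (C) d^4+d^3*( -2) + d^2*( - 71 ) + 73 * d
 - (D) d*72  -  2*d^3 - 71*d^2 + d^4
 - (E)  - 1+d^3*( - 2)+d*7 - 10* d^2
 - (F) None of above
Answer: D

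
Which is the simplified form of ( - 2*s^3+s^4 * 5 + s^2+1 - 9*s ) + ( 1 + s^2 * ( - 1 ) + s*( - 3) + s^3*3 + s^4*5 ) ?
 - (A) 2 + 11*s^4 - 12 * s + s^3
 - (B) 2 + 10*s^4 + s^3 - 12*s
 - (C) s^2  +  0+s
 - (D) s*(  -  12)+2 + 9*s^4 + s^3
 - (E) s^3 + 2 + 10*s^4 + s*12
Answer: B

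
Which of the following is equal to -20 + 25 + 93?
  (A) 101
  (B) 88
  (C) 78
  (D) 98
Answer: D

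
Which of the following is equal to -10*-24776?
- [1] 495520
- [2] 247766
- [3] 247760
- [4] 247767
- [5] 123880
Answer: 3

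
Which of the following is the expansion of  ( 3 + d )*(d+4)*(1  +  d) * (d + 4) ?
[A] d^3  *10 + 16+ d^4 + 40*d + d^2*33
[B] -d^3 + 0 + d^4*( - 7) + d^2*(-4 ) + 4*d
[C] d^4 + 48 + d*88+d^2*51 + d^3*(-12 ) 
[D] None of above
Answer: D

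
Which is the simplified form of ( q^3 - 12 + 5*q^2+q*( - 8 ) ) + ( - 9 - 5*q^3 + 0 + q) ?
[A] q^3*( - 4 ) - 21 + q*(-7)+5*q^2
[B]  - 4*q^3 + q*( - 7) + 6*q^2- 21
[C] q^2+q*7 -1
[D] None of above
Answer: A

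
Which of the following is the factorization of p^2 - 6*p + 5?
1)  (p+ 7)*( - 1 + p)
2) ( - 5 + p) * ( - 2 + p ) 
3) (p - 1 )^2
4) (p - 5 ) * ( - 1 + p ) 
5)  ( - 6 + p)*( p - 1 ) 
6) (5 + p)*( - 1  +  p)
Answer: 4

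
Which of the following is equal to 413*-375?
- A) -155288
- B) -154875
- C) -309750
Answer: B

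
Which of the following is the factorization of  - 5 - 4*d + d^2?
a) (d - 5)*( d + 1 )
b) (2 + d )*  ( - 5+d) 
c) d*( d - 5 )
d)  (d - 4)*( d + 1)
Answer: a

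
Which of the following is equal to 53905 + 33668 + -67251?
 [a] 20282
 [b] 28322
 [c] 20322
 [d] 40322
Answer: c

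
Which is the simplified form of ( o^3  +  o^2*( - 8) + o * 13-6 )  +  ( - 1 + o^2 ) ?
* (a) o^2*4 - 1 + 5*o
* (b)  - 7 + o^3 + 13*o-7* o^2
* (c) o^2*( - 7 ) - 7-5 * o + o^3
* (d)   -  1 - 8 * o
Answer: b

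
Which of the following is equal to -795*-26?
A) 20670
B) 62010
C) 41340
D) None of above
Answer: A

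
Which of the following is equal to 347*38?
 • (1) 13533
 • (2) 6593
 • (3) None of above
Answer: 3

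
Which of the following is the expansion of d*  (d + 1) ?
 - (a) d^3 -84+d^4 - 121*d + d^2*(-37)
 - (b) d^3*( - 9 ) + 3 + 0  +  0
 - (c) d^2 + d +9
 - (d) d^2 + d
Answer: d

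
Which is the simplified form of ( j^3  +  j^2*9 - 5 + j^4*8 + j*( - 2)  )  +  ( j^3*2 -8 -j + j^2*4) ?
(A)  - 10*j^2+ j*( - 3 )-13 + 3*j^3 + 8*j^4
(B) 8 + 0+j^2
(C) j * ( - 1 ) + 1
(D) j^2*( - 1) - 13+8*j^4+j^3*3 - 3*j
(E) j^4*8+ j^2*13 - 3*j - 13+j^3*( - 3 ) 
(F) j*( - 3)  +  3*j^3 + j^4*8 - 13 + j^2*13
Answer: F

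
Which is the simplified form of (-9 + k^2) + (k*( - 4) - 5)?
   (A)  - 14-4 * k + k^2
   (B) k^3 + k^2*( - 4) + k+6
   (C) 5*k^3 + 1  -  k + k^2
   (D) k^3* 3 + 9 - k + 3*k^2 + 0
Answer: A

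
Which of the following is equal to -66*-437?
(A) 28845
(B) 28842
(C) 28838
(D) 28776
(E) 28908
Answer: B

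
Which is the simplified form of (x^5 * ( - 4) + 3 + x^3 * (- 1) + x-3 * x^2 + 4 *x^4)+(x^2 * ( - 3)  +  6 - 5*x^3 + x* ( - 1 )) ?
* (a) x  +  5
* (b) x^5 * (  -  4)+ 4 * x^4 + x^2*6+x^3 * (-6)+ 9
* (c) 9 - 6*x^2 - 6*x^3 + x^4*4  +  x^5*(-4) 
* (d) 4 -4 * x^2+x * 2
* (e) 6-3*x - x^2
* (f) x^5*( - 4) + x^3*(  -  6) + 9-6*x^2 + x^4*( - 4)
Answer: c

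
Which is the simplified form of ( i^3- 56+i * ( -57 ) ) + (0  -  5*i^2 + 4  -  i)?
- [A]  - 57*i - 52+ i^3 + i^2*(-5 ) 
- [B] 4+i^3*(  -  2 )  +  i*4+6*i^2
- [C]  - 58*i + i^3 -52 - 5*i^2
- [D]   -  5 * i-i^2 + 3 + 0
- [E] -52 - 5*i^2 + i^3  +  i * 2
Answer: C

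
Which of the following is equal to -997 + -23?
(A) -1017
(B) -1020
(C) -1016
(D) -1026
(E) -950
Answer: B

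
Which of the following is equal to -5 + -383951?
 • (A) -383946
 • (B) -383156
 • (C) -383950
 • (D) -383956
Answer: D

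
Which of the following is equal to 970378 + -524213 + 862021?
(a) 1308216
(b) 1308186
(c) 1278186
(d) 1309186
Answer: b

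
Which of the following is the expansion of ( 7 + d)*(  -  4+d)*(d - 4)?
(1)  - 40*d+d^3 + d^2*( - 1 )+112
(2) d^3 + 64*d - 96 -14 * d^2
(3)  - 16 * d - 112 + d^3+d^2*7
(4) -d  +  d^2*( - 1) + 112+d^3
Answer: 1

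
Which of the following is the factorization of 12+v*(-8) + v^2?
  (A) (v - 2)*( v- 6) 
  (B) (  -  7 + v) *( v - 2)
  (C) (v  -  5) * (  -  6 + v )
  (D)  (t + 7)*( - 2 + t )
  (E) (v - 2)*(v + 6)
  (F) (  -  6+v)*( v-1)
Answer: A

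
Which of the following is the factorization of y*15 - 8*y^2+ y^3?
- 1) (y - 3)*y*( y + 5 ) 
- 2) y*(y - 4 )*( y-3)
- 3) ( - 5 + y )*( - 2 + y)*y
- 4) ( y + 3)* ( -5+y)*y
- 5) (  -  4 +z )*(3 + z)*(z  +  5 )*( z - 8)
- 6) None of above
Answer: 6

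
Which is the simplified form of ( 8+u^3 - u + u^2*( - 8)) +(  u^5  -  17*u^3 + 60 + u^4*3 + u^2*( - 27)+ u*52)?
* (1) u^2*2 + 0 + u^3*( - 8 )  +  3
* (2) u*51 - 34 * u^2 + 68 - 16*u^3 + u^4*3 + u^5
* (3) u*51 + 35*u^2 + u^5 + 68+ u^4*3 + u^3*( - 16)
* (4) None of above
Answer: 4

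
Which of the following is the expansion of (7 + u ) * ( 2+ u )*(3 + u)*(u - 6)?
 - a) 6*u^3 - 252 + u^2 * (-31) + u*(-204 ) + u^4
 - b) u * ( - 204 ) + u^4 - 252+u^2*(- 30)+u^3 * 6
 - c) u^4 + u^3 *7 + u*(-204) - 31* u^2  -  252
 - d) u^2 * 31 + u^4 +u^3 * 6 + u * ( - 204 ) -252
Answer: a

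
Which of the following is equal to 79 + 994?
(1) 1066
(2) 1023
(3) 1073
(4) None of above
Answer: 3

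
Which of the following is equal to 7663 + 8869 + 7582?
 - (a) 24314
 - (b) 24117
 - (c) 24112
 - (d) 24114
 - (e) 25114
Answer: d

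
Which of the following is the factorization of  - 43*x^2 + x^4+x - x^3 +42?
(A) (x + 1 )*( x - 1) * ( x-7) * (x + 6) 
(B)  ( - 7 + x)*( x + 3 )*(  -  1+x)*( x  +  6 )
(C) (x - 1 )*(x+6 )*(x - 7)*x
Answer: A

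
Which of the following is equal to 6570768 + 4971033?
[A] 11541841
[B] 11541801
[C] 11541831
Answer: B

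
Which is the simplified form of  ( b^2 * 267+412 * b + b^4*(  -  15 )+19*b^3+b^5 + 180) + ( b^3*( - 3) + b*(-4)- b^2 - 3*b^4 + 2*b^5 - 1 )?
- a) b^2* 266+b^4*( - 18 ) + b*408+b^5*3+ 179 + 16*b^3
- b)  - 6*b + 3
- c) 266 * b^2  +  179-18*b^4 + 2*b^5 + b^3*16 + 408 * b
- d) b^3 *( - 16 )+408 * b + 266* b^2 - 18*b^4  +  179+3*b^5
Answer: a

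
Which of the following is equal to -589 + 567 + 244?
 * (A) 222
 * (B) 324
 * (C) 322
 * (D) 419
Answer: A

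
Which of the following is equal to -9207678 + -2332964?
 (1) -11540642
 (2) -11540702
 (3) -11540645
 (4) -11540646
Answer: 1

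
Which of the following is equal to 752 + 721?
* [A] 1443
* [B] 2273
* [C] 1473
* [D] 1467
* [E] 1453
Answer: C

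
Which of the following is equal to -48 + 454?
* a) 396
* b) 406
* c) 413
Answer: b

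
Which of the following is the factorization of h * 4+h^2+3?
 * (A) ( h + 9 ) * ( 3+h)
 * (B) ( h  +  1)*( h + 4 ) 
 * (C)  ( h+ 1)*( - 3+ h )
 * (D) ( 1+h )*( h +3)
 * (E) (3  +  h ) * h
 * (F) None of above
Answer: D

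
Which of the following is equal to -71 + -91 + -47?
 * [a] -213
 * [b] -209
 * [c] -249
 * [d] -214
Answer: b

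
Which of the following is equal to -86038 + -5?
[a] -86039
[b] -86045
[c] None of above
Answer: c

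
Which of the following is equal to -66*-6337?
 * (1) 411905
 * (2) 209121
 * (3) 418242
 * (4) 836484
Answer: 3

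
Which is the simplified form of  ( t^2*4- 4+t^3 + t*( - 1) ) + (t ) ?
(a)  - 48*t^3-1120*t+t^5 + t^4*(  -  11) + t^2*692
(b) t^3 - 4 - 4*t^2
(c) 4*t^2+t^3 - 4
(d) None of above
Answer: c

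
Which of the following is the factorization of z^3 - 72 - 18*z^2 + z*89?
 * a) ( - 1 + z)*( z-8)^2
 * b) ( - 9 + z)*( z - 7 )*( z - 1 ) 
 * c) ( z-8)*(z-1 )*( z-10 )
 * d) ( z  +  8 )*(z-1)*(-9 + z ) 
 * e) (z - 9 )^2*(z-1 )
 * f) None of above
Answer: f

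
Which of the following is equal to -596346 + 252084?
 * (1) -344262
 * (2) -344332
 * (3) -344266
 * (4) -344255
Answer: 1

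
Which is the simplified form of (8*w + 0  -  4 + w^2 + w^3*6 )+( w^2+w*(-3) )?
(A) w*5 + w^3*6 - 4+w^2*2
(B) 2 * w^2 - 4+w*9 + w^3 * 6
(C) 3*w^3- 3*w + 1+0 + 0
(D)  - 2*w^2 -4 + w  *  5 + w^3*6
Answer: A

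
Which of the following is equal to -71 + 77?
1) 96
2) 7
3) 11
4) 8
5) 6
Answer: 5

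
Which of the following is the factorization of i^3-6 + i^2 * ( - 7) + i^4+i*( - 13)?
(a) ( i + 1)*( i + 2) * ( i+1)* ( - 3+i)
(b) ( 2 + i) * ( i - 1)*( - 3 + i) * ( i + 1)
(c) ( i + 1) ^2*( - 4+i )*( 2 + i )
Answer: a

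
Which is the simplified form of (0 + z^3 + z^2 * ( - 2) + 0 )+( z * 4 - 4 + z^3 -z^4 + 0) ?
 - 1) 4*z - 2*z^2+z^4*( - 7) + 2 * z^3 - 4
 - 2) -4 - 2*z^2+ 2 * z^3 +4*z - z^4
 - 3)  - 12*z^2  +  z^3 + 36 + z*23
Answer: 2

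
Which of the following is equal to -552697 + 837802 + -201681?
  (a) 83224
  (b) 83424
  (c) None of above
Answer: b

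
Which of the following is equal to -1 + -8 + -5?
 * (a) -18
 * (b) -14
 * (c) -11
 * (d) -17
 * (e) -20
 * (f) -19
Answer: b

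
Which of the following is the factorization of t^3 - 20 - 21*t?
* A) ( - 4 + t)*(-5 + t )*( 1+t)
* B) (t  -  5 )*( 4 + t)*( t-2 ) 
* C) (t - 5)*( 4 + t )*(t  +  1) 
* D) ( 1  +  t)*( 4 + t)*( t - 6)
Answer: C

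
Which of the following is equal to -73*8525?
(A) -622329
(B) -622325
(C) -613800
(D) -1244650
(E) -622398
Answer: B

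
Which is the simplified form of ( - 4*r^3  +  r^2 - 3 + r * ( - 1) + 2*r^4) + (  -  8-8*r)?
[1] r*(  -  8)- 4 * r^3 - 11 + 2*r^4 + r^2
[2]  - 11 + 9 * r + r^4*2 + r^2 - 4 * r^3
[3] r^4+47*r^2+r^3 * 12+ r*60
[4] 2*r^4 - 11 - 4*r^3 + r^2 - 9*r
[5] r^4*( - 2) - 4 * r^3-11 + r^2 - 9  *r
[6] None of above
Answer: 4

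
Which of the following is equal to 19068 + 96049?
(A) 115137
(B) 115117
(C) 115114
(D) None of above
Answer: B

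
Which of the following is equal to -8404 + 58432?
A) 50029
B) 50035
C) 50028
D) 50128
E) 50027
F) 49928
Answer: C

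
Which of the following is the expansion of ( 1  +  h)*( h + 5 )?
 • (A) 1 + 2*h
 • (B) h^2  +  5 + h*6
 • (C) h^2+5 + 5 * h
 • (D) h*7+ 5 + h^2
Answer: B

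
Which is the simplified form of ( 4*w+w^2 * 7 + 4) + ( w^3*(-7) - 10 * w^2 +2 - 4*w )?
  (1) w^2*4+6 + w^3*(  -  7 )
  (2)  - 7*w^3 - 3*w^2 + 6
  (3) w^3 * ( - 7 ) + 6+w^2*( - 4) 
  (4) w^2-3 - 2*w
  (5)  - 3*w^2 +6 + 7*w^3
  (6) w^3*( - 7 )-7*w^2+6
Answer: 2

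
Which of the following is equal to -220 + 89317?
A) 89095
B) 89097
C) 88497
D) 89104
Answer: B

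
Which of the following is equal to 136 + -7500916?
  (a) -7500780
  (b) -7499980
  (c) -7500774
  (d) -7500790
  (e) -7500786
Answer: a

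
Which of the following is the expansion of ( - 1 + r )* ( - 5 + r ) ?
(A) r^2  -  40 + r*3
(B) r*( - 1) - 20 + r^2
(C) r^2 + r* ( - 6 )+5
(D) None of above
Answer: C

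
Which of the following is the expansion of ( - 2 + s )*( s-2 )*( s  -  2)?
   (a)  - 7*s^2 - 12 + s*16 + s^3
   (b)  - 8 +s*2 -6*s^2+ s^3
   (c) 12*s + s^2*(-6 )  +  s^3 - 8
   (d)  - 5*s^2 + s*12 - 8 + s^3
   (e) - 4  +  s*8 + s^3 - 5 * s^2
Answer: c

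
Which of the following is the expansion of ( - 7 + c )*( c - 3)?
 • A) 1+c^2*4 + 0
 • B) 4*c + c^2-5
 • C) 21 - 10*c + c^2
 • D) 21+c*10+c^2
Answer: C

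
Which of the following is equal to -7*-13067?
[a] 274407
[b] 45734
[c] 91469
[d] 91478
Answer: c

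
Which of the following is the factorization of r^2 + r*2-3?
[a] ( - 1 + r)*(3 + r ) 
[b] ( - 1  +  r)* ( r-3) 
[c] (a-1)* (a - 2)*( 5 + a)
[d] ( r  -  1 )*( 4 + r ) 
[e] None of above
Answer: a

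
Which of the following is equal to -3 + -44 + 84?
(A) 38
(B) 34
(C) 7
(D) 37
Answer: D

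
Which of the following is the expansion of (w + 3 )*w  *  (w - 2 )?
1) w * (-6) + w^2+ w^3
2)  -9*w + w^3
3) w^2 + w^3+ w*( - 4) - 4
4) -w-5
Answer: 1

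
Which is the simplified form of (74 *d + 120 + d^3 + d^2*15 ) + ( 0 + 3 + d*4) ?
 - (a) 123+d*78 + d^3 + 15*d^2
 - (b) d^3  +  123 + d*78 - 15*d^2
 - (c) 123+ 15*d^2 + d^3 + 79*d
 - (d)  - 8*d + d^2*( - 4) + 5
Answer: a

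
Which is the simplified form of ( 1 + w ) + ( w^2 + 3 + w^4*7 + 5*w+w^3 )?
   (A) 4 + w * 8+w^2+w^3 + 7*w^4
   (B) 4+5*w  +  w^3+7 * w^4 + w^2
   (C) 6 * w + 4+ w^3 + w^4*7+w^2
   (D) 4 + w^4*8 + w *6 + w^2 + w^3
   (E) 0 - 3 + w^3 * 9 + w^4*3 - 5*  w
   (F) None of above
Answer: C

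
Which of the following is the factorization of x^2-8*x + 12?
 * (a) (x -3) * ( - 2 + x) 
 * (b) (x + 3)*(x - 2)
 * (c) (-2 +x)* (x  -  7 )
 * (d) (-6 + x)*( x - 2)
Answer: d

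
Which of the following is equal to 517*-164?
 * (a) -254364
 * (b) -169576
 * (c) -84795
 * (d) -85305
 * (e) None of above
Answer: e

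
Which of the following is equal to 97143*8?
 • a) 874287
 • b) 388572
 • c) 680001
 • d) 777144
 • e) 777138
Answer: d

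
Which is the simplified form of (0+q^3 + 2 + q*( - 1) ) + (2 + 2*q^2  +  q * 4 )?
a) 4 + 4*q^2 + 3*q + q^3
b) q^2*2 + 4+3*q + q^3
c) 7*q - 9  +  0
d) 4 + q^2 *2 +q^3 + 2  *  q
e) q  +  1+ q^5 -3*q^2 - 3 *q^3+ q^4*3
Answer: b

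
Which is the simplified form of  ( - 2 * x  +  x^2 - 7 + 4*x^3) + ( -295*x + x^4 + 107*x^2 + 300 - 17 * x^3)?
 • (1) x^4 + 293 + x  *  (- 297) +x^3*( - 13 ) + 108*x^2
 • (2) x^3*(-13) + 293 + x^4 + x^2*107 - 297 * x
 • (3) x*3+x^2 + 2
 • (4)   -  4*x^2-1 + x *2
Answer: 1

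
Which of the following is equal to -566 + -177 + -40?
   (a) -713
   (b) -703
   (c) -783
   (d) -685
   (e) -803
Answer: c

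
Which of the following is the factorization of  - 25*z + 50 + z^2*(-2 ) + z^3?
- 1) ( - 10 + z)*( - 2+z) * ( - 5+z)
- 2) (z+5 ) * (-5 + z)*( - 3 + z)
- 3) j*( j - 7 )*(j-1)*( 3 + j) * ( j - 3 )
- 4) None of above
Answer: 4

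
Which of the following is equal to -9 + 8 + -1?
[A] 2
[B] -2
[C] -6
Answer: B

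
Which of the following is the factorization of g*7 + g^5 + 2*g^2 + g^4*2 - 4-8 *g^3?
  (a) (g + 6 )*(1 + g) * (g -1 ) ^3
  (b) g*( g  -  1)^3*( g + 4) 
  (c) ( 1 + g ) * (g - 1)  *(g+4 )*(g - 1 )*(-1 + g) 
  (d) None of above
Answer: c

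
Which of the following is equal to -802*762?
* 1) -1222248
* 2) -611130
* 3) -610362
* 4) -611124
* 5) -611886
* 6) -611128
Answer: 4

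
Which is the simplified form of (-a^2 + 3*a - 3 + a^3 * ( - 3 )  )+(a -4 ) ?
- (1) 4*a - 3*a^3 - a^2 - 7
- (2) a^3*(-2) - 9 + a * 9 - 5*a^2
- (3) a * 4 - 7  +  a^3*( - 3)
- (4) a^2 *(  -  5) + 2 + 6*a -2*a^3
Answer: 1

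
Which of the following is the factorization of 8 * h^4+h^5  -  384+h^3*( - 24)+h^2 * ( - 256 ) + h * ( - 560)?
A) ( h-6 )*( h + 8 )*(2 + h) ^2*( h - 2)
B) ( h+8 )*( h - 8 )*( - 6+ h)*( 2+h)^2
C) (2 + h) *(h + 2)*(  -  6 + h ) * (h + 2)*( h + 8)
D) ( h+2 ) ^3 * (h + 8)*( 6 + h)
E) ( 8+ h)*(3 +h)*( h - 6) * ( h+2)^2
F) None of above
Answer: C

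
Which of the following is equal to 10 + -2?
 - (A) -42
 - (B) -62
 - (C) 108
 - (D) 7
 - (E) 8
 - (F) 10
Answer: E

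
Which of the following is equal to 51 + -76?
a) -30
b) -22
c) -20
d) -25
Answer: d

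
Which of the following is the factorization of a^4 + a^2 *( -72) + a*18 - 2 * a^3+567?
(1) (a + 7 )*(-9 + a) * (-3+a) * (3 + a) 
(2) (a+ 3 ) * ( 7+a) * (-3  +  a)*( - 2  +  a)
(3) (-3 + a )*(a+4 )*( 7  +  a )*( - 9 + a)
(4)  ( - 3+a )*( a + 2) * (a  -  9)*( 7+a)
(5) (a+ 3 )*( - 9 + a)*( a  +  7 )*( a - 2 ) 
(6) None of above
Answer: 1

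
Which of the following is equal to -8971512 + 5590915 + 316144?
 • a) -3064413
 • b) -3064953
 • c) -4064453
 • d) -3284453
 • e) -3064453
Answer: e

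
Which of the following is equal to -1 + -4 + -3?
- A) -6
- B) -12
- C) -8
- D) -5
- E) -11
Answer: C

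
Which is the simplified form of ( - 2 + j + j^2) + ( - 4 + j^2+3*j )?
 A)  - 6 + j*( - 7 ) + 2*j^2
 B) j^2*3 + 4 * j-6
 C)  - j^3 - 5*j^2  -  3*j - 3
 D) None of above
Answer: D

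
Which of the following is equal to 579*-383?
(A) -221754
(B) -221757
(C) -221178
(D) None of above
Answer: B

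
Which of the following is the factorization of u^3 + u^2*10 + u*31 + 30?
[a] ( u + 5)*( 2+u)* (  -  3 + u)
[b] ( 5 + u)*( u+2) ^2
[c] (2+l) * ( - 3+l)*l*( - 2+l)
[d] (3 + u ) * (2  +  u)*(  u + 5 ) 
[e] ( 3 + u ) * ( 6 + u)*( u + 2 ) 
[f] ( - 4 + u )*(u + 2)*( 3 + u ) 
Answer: d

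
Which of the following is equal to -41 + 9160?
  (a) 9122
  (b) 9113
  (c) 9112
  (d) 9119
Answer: d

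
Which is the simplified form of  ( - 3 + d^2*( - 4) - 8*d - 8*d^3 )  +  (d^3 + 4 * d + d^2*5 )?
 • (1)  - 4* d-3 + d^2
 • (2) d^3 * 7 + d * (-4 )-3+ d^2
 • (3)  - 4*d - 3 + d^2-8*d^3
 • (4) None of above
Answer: 4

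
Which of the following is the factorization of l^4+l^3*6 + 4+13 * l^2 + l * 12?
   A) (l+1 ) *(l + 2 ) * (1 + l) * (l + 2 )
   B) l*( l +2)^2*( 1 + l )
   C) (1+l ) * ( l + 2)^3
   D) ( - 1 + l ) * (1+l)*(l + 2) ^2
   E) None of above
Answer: A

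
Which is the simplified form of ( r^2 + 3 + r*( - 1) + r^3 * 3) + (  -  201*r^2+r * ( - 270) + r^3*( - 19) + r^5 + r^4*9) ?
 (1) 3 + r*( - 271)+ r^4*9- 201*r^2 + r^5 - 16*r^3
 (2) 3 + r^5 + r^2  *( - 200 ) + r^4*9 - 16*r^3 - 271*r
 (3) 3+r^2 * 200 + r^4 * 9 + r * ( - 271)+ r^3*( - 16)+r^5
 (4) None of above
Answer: 2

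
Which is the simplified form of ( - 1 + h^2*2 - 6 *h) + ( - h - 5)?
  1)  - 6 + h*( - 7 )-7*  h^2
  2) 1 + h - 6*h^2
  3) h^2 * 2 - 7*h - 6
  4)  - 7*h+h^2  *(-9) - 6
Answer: 3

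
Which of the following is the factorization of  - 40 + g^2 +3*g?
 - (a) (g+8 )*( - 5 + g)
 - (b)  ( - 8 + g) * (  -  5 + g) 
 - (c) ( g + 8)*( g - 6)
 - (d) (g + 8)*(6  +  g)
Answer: a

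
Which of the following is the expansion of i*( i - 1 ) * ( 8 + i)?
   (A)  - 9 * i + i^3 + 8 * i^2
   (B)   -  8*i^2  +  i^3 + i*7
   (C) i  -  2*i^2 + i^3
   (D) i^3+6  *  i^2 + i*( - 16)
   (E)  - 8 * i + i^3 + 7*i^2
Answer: E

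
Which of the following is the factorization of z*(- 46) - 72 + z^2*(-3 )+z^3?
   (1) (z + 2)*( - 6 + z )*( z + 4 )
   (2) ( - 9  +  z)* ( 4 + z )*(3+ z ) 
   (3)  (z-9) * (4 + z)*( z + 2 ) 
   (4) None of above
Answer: 3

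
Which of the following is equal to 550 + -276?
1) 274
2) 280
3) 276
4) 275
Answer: 1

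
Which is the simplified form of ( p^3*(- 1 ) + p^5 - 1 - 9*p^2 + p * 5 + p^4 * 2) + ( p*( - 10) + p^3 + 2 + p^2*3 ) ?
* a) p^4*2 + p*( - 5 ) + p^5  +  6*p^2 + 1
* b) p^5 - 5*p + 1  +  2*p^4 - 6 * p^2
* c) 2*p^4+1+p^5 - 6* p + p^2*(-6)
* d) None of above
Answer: b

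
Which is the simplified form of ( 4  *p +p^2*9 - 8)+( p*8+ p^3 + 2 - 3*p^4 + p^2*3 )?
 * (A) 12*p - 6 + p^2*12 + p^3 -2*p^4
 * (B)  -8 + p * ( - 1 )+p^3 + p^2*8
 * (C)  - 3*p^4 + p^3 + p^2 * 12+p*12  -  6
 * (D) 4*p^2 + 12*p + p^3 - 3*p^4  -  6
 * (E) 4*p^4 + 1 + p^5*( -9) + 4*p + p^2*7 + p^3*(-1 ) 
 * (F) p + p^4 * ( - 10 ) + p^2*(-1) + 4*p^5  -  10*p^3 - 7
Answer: C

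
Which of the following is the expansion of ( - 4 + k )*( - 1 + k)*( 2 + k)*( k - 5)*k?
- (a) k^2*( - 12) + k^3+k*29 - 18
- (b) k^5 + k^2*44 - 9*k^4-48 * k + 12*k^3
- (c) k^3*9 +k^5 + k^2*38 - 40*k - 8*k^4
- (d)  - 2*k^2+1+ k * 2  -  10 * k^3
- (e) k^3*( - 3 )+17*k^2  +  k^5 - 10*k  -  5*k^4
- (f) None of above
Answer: c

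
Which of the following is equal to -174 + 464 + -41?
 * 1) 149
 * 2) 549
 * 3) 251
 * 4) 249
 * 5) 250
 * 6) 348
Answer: 4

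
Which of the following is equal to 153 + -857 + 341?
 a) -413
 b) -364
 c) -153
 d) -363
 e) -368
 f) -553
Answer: d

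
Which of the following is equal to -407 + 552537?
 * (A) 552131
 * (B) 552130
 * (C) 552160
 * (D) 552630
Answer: B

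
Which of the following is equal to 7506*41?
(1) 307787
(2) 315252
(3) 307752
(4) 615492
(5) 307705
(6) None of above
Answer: 6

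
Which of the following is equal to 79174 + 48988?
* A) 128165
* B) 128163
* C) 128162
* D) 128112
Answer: C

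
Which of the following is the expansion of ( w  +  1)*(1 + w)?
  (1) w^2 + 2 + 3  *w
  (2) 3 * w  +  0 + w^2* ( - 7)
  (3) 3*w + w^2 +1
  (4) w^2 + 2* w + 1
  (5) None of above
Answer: 4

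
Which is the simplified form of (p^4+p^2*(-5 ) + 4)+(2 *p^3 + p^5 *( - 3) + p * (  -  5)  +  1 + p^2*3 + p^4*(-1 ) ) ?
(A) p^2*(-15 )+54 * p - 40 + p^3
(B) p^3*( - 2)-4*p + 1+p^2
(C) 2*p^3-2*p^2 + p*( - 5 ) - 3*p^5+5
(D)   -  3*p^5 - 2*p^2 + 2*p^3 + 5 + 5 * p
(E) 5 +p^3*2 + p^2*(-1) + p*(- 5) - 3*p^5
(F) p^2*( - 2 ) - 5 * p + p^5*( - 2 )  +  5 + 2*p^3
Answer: C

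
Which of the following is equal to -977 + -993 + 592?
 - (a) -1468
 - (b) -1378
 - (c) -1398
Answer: b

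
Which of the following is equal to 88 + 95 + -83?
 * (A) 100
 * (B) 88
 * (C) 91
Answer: A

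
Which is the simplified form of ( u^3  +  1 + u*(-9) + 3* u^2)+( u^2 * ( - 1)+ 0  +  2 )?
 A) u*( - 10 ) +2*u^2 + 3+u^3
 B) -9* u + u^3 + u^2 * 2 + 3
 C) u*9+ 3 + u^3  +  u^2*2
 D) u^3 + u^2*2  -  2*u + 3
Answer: B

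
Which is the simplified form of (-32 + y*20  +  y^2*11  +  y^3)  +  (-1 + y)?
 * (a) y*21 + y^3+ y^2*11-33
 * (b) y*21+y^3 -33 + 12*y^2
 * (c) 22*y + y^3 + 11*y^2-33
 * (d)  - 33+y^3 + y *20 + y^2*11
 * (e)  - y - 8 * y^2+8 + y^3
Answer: a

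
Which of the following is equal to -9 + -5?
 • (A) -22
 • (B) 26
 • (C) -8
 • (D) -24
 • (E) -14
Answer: E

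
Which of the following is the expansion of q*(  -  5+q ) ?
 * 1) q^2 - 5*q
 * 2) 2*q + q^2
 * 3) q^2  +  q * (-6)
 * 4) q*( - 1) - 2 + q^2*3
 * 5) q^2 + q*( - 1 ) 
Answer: 1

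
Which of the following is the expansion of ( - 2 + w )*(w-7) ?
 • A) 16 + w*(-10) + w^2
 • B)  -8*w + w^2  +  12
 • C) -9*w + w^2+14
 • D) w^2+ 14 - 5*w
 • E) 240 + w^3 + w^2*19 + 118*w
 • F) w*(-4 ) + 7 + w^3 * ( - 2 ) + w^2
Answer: C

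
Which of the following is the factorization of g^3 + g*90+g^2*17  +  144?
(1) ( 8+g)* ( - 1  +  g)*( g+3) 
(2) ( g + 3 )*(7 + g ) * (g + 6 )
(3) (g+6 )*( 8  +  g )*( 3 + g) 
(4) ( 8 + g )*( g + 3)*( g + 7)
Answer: 3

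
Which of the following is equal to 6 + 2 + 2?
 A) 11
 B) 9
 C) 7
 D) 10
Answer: D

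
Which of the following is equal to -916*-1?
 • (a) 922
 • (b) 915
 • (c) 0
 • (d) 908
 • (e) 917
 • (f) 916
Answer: f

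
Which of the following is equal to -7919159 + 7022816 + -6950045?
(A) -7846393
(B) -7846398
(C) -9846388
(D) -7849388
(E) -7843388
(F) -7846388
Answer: F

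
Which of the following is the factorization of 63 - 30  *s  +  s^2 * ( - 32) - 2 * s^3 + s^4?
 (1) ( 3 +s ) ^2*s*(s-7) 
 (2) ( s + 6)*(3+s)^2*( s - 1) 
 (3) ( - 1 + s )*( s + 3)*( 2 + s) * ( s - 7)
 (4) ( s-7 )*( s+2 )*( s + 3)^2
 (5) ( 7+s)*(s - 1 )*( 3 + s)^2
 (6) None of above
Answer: 6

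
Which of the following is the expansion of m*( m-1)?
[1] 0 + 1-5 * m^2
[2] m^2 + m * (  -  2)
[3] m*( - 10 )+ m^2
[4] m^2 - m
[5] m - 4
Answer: 4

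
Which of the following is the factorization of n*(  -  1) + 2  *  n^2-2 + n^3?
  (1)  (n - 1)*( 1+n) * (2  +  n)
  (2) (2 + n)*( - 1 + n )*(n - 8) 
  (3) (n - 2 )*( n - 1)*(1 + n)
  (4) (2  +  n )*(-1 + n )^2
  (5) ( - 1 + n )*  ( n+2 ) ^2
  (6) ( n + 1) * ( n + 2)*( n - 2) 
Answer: 1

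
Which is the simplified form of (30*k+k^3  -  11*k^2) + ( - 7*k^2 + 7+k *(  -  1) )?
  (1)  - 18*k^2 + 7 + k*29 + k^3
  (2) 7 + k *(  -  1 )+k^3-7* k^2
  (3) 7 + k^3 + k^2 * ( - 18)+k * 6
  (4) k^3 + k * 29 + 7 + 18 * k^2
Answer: 1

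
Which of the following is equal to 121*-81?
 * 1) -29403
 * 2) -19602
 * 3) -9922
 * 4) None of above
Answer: 4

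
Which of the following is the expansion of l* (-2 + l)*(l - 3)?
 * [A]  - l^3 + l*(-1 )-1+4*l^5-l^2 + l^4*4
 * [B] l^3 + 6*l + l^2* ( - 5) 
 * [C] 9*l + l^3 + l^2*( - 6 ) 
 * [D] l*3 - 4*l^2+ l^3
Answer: B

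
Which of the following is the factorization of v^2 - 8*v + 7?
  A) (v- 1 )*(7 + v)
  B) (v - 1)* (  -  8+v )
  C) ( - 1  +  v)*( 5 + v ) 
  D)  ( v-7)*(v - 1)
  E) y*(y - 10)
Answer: D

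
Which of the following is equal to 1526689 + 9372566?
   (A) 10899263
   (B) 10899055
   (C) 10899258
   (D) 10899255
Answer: D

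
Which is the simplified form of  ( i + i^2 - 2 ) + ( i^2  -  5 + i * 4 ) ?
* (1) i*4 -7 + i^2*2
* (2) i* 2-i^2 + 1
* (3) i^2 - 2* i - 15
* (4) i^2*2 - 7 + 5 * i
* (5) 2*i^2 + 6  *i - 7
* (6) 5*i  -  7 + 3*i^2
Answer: 4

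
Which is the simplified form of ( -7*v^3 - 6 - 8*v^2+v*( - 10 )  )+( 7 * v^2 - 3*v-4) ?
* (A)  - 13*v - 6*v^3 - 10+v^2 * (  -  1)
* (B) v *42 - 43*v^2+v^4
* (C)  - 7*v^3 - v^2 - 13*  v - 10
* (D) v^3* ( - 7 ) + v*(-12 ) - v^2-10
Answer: C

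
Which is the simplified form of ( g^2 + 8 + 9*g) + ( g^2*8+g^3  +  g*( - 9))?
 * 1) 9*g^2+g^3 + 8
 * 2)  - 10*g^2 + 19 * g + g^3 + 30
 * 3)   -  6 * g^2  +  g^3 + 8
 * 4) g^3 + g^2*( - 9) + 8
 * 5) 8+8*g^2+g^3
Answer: 1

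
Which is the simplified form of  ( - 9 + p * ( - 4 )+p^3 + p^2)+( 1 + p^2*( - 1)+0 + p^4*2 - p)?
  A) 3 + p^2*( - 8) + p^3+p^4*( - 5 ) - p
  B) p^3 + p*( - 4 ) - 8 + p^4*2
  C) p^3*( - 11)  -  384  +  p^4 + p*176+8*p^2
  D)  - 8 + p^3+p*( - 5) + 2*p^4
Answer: D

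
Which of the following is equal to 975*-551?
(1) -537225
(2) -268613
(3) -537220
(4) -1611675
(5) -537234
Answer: 1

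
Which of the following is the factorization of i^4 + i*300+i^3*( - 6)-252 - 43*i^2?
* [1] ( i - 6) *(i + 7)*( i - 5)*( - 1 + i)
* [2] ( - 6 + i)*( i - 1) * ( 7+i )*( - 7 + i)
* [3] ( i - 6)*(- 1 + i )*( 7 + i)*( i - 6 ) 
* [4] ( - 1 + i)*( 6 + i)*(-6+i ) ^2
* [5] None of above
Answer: 3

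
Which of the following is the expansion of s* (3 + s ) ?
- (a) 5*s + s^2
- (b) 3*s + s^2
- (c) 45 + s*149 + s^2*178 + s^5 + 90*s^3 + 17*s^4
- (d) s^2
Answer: b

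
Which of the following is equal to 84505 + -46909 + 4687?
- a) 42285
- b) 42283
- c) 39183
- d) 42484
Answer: b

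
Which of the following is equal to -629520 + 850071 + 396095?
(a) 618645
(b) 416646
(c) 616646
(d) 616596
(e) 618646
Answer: c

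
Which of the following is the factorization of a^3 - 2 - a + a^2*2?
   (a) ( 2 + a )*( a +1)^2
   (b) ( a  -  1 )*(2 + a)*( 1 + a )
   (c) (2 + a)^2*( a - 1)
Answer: b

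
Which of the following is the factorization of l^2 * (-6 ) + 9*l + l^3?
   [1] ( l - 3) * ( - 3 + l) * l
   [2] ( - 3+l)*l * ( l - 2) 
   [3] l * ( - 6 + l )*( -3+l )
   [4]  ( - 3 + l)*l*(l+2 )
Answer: 1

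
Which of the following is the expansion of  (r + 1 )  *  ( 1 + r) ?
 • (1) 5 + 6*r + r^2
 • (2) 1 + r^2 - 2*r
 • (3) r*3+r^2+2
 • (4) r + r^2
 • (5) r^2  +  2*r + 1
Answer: 5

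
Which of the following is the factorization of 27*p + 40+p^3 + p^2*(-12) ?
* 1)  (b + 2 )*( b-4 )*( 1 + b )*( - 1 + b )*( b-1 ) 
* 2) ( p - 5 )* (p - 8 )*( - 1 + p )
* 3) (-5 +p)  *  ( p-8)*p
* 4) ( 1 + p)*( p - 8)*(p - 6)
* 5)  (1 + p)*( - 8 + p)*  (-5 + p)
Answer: 5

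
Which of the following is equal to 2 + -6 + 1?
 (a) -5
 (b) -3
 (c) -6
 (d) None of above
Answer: b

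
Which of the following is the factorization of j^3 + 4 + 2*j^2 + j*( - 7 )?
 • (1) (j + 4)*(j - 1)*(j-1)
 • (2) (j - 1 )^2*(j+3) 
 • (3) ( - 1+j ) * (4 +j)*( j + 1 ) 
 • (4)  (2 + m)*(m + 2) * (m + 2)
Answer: 1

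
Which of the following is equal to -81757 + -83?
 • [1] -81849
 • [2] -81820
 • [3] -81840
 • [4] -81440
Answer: 3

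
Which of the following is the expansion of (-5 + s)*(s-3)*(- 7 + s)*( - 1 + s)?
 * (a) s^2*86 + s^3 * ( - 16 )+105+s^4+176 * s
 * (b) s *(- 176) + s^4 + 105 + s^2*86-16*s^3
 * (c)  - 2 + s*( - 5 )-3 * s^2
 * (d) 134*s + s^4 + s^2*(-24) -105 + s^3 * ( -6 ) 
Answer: b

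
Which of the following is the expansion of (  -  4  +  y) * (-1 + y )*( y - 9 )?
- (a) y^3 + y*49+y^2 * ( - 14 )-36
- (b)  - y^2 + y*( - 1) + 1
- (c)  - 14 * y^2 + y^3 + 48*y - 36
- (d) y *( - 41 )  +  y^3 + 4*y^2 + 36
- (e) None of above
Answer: a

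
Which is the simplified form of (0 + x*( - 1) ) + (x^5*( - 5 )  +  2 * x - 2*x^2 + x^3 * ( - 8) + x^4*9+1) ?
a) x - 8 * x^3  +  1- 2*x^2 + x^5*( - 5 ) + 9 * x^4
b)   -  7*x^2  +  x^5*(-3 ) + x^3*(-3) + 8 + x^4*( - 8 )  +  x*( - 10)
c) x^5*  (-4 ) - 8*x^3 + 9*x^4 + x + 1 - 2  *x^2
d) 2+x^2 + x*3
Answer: a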